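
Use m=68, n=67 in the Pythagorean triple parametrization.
(135, 9112, 9113)

Euclid's formula: a = m² - n², b = 2mn, c = m² + n²
m = 68, n = 67
a = 68² - 67² = 4624 - 4489 = 135
b = 2 × 68 × 67 = 9112
c = 68² + 67² = 4624 + 4489 = 9113
Verification: 135² + 9112² = 18225 + 83028544 = 83046769 = 9113² ✓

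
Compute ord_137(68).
68

137 is prime, so ord(68) divides φ(137) = 136.
Divisors of 136: 1, 2, 4, 8, 17, 34, 68, 136.
Repeated squaring: 68^1 ≡ 68, 68^2 ≡ 103, 68^4 ≡ 60, 68^8 ≡ 38, 68^16 ≡ 74, 68^32 ≡ 133, 68^64 ≡ 16, 68^128 ≡ 119 (mod 137).
Test 68^d mod 137 for each divisor d in increasing order:
68^1 ≡ 68
68^2 ≡ 103
68^4 ≡ 60
68^8 ≡ 38
68^17 = 68^16·68^1 ≡ 100
68^34 = 68^32·68^2 ≡ 136
68^68 = 68^64·68^4 ≡ 1  ← first divisor giving 1
The order is 68.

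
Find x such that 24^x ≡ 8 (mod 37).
15

Baby-step giant-step with step n = ⌈√37⌉ = 7.
Baby steps 24^j mod 37 (j:value) for j=0..6: 0:1, 1:24, 2:21, 3:23, 4:34, 5:2, 6:11.
Giant-step multiplier: 24^(-7) ≡ 24^(36-7) = 24^29 ≡ 15 (mod 37).
Giant steps γ_i = 8·15^i mod 37: γ_0=8, γ_1=9, γ_2=24 (in table at j=1).
x = i·n + j = 2·7 + 1 = 15.
Check: 24^15 ≡ 8 (mod 37).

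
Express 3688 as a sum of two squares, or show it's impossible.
18² + 58² (a=18, b=58)

Factorization: 3688 = 2^3 × 461
By Fermat: n is sum of two squares iff every prime p ≡ 3 (mod 4) appears to even power.
All primes ≡ 3 (mod 4) appear to even power.
Search a = 0, 1, 2, … for 3688 - a² a perfect square: first hit at a = 18: 3688 - 324 = 3364 = 58².
3688 = 18² + 58² = 324 + 3364 ✓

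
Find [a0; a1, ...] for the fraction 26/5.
[5; 5]

Euclidean algorithm steps:
26 = 5 × 5 + 1
5 = 5 × 1 + 0
Continued fraction: [5; 5]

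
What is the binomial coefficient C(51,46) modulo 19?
14

Using Lucas' theorem:
Write n=51 and k=46 in base 19:
n in base 19: [2, 13]
k in base 19: [2, 8]
C(51,46) mod 19 = ∏ C(n_i, k_i) mod 19
Digit binomials (mod 19): C(2,2) = 1; C(13,8) = 1287 ≡ 14
Product: 1 × 14 = 14 ≡ 14 (mod 19)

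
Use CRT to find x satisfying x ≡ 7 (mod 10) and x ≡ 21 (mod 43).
107

Using Chinese Remainder Theorem:
M = 10 × 43 = 430
M1 = 43, M2 = 10
y1 = 43^(-1) mod 10 = 7
y2 = 10^(-1) mod 43 = 13
x = (7×43×7 + 21×10×13) mod 430 = 107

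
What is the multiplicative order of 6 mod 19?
9

19 is prime, so ord(6) divides φ(19) = 18.
Divisors of 18: 1, 2, 3, 6, 9, 18.
Repeated squaring: 6^1 ≡ 6, 6^2 ≡ 17, 6^4 ≡ 4, 6^8 ≡ 16, 6^16 ≡ 9 (mod 19).
Test 6^d mod 19 for each divisor d in increasing order:
6^1 ≡ 6
6^2 ≡ 17
6^3 = 6^2·6^1 ≡ 7
6^6 = 6^4·6^2 ≡ 11
6^9 = 6^8·6^1 ≡ 1  ← first divisor giving 1
The order is 9.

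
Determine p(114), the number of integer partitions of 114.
952050665

p(n) counts ways to write n as a sum of positive integers (order ignored).
Euler's pentagonal recurrence: p(k) = p(k-1) + p(k-2) - p(k-5) - p(k-7) + p(k-12) + p(k-15) - ... (offsets j(3j∓1)/2, signs ++--, p(0)=1, p(<0)=0).
DP table for k = 0..113: p(0)=1, p(1)=1, p(2)=2, p(3)=3, p(4)=5, p(5)=7, p(6)=11, p(7)=15, p(8)=22, p(9)=30, p(10)=42, p(11)=56, p(12)=77, p(13)=101, p(14)=135, p(15)=176, p(16)=231, p(17)=297, p(18)=385, p(19)=490, p(20)=627, p(21)=792, p(22)=1002, p(23)=1255, p(24)=1575, p(25)=1958, p(26)=2436, p(27)=3010, p(28)=3718, p(29)=4565, p(30)=5604, p(31)=6842, p(32)=8349, p(33)=10143, p(34)=12310, p(35)=14883, p(36)=17977, p(37)=21637, p(38)=26015, p(39)=31185, p(40)=37338, p(41)=44583, p(42)=53174, p(43)=63261, p(44)=75175, p(45)=89134, p(46)=105558, p(47)=124754, p(48)=147273, p(49)=173525, p(50)=204226, p(51)=239943, p(52)=281589, p(53)=329931, p(54)=386155, p(55)=451276, p(56)=526823, p(57)=614154, p(58)=715220, p(59)=831820, p(60)=966467, p(61)=1121505, p(62)=1300156, p(63)=1505499, p(64)=1741630, p(65)=2012558, p(66)=2323520, p(67)=2679689, p(68)=3087735, p(69)=3554345, p(70)=4087968, p(71)=4697205, p(72)=5392783, p(73)=6185689, p(74)=7089500, p(75)=8118264, p(76)=9289091, p(77)=10619863, p(78)=12132164, p(79)=13848650, p(80)=15796476, p(81)=18004327, p(82)=20506255, p(83)=23338469, p(84)=26543660, p(85)=30167357, p(86)=34262962, p(87)=38887673, p(88)=44108109, p(89)=49995925, p(90)=56634173, p(91)=64112359, p(92)=72533807, p(93)=82010177, p(94)=92669720, p(95)=104651419, p(96)=118114304, p(97)=133230930, p(98)=150198136, p(99)=169229875, p(100)=190569292, p(101)=214481126, p(102)=241265379, p(103)=271248950, p(104)=304801365, p(105)=342325709, p(106)=384276336, p(107)=431149389, p(108)=483502844, p(109)=541946240, p(110)=607163746, p(111)=679903203, p(112)=761002156, p(113)=851376628.
Final step: p(114) = p(113) + p(112) - p(109) - p(107) + p(102) + p(99) - p(92) - p(88) + p(79) + p(74) - p(63) - p(57) + p(44) + p(37) - p(22) - p(14)
= 851376628 + 761002156 - 541946240 - 431149389 + 241265379 + 169229875 - 72533807 - 44108109 + 13848650 + 7089500 - 1505499 - 614154 + 75175 + 21637 - 1002 - 135
= 952050665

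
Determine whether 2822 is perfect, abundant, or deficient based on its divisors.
deficient

Proper divisors of 2822: sum = 1 + 2 + 17 + 34 + 83 + 166 + 1411 = 1714
Since 1714 < 2822, 2822 is deficient.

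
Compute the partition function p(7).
15

p(n) counts ways to write n as a sum of positive integers (order ignored).
Examples: 7; 6 + 1; 5 + 2; 5 + 1 + 1; 4 + 3; ... (15 total)
p(7) = 15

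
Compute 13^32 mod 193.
192

Repeated squaring. Binary of 32 = 100000.
13^1 ≡ 13 (mod 193); 13^2 ≡ 169 (mod 193); 13^4 ≡ 190 (mod 193); 13^8 ≡ 9 (mod 193); 13^16 ≡ 81 (mod 193); 13^32 ≡ 192 (mod 193)
13^32 = 13^32 ≡ 192 (mod 193)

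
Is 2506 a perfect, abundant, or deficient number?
deficient

Proper divisors of 2506: sum = 1 + 2 + 7 + 14 + 179 + 358 + 1253 = 1814
Since 1814 < 2506, 2506 is deficient.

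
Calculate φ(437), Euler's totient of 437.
396

437 = 19 × 23
φ(n) = n × ∏(1 - 1/p) for each prime p dividing n
φ(437) = 437 × (1 - 1/19) × (1 - 1/23) = 396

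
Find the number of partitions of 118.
1482074143

p(n) counts ways to write n as a sum of positive integers (order ignored).
Euler's pentagonal recurrence: p(k) = p(k-1) + p(k-2) - p(k-5) - p(k-7) + p(k-12) + p(k-15) - ... (offsets j(3j∓1)/2, signs ++--, p(0)=1, p(<0)=0).
DP table for k = 0..117: p(0)=1, p(1)=1, p(2)=2, p(3)=3, p(4)=5, p(5)=7, p(6)=11, p(7)=15, p(8)=22, p(9)=30, p(10)=42, p(11)=56, p(12)=77, p(13)=101, p(14)=135, p(15)=176, p(16)=231, p(17)=297, p(18)=385, p(19)=490, p(20)=627, p(21)=792, p(22)=1002, p(23)=1255, p(24)=1575, p(25)=1958, p(26)=2436, p(27)=3010, p(28)=3718, p(29)=4565, p(30)=5604, p(31)=6842, p(32)=8349, p(33)=10143, p(34)=12310, p(35)=14883, p(36)=17977, p(37)=21637, p(38)=26015, p(39)=31185, p(40)=37338, p(41)=44583, p(42)=53174, p(43)=63261, p(44)=75175, p(45)=89134, p(46)=105558, p(47)=124754, p(48)=147273, p(49)=173525, p(50)=204226, p(51)=239943, p(52)=281589, p(53)=329931, p(54)=386155, p(55)=451276, p(56)=526823, p(57)=614154, p(58)=715220, p(59)=831820, p(60)=966467, p(61)=1121505, p(62)=1300156, p(63)=1505499, p(64)=1741630, p(65)=2012558, p(66)=2323520, p(67)=2679689, p(68)=3087735, p(69)=3554345, p(70)=4087968, p(71)=4697205, p(72)=5392783, p(73)=6185689, p(74)=7089500, p(75)=8118264, p(76)=9289091, p(77)=10619863, p(78)=12132164, p(79)=13848650, p(80)=15796476, p(81)=18004327, p(82)=20506255, p(83)=23338469, p(84)=26543660, p(85)=30167357, p(86)=34262962, p(87)=38887673, p(88)=44108109, p(89)=49995925, p(90)=56634173, p(91)=64112359, p(92)=72533807, p(93)=82010177, p(94)=92669720, p(95)=104651419, p(96)=118114304, p(97)=133230930, p(98)=150198136, p(99)=169229875, p(100)=190569292, p(101)=214481126, p(102)=241265379, p(103)=271248950, p(104)=304801365, p(105)=342325709, p(106)=384276336, p(107)=431149389, p(108)=483502844, p(109)=541946240, p(110)=607163746, p(111)=679903203, p(112)=761002156, p(113)=851376628, p(114)=952050665, p(115)=1064144451, p(116)=1188908248, p(117)=1327710076.
Final step: p(118) = p(117) + p(116) - p(113) - p(111) + p(106) + p(103) - p(96) - p(92) + p(83) + p(78) - p(67) - p(61) + p(48) + p(41) - p(26) - p(18) + p(1)
= 1327710076 + 1188908248 - 851376628 - 679903203 + 384276336 + 271248950 - 118114304 - 72533807 + 23338469 + 12132164 - 2679689 - 1121505 + 147273 + 44583 - 2436 - 385 + 1
= 1482074143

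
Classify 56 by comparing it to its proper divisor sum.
abundant

Proper divisors of 56: sum = 1 + 2 + 4 + 7 + 8 + 14 + 28 = 64
Since 64 > 56, 56 is abundant.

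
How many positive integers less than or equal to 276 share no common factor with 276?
88

276 = 2^2 × 3 × 23
φ(n) = n × ∏(1 - 1/p) for each prime p dividing n
φ(276) = 276 × (1 - 1/2) × (1 - 1/3) × (1 - 1/23) = 88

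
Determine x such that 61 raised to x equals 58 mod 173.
117

Baby-step giant-step with step n = ⌈√173⌉ = 14.
Baby steps 61^j mod 173 (j:value) for j=0..13: 0:1, 1:61, 2:88, 3:5, 4:132, 5:94, 6:25, 7:141, 8:124, 9:125, 10:13, 11:101, 12:106, 13:65.
Giant-step multiplier: 61^(-14) ≡ 61^(172-14) = 61^158 ≡ 37 (mod 173).
Giant steps γ_i = 58·37^i mod 173: γ_0=58, γ_1=70, γ_2=168, γ_3=161, γ_4=75, γ_5=7, γ_6=86, γ_7=68, γ_8=94 (in table at j=5).
x = i·n + j = 8·14 + 5 = 117.
Check: 61^117 ≡ 58 (mod 173).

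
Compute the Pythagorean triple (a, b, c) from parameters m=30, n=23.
(371, 1380, 1429)

Euclid's formula: a = m² - n², b = 2mn, c = m² + n²
m = 30, n = 23
a = 30² - 23² = 900 - 529 = 371
b = 2 × 30 × 23 = 1380
c = 30² + 23² = 900 + 529 = 1429
Verification: 371² + 1380² = 137641 + 1904400 = 2042041 = 1429² ✓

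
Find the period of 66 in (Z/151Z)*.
30

151 is prime, so ord(66) divides φ(151) = 150.
Divisors of 150: 1, 2, 3, 5, 6, 10, 15, 25, 30, 50, 75, 150.
Repeated squaring: 66^1 ≡ 66, 66^2 ≡ 128, 66^4 ≡ 76, 66^8 ≡ 38, 66^16 ≡ 85, 66^32 ≡ 128, 66^64 ≡ 76, 66^128 ≡ 38 (mod 151).
Test 66^d mod 151 for each divisor d in increasing order:
66^1 ≡ 66
66^2 ≡ 128
66^3 = 66^2·66^1 ≡ 143
66^5 = 66^4·66^1 ≡ 33
66^6 = 66^4·66^2 ≡ 64
66^10 = 66^8·66^2 ≡ 32
66^15 = 66^8·66^4·66^2·66^1 ≡ 150
66^25 = 66^16·66^8·66^1 ≡ 119
66^30 = 66^16·66^8·66^4·66^2 ≡ 1  ← first divisor giving 1
The order is 30.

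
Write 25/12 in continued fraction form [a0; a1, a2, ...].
[2; 12]

Euclidean algorithm steps:
25 = 2 × 12 + 1
12 = 12 × 1 + 0
Continued fraction: [2; 12]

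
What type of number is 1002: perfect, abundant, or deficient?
abundant

Proper divisors of 1002: sum = 1 + 2 + 3 + 6 + 167 + 334 + 501 = 1014
Since 1014 > 1002, 1002 is abundant.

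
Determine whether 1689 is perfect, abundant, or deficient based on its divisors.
deficient

Proper divisors of 1689: sum = 1 + 3 + 563 = 567
Since 567 < 1689, 1689 is deficient.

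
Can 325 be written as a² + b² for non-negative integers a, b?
1² + 18² (a=1, b=18)

Factorization: 325 = 5^2 × 13
By Fermat: n is sum of two squares iff every prime p ≡ 3 (mod 4) appears to even power.
All primes ≡ 3 (mod 4) appear to even power.
Search a = 0, 1, 2, … for 325 - a² a perfect square: first hit at a = 1: 325 - 1 = 324 = 18².
325 = 1² + 18² = 1 + 324 ✓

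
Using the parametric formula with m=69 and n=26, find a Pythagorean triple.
(4085, 3588, 5437)

Euclid's formula: a = m² - n², b = 2mn, c = m² + n²
m = 69, n = 26
a = 69² - 26² = 4761 - 676 = 4085
b = 2 × 69 × 26 = 3588
c = 69² + 26² = 4761 + 676 = 5437
Verification: 4085² + 3588² = 16687225 + 12873744 = 29560969 = 5437² ✓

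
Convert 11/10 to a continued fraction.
[1; 10]

Euclidean algorithm steps:
11 = 1 × 10 + 1
10 = 10 × 1 + 0
Continued fraction: [1; 10]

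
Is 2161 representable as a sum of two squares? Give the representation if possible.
15² + 44² (a=15, b=44)

Factorization: 2161 = 2161
By Fermat: n is sum of two squares iff every prime p ≡ 3 (mod 4) appears to even power.
All primes ≡ 3 (mod 4) appear to even power.
Search a = 0, 1, 2, … for 2161 - a² a perfect square: first hit at a = 15: 2161 - 225 = 1936 = 44².
2161 = 15² + 44² = 225 + 1936 ✓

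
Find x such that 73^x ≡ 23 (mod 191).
78

Baby-step giant-step with step n = ⌈√191⌉ = 14.
Baby steps 73^j mod 191 (j:value) for j=0..13: 0:1, 1:73, 2:172, 3:141, 4:170, 5:186, 6:17, 7:95, 8:59, 9:105, 10:25, 11:106, 12:98, 13:87.
Giant-step multiplier: 73^(-14) ≡ 73^(190-14) = 73^176 ≡ 4 (mod 191).
Giant steps γ_i = 23·4^i mod 191: γ_0=23, γ_1=92, γ_2=177, γ_3=135, γ_4=158, γ_5=59 (in table at j=8).
x = i·n + j = 5·14 + 8 = 78.
Check: 73^78 ≡ 23 (mod 191).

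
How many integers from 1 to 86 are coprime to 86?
42

86 = 2 × 43
φ(n) = n × ∏(1 - 1/p) for each prime p dividing n
φ(86) = 86 × (1 - 1/2) × (1 - 1/43) = 42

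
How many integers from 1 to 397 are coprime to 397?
396

397 = 397
φ(n) = n × ∏(1 - 1/p) for each prime p dividing n
φ(397) = 397 × (1 - 1/397) = 396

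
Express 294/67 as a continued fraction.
[4; 2, 1, 1, 2, 1, 3]

Euclidean algorithm steps:
294 = 4 × 67 + 26
67 = 2 × 26 + 15
26 = 1 × 15 + 11
15 = 1 × 11 + 4
11 = 2 × 4 + 3
4 = 1 × 3 + 1
3 = 3 × 1 + 0
Continued fraction: [4; 2, 1, 1, 2, 1, 3]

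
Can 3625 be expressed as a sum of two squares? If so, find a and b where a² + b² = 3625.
5² + 60² (a=5, b=60)

Factorization: 3625 = 5^3 × 29
By Fermat: n is sum of two squares iff every prime p ≡ 3 (mod 4) appears to even power.
All primes ≡ 3 (mod 4) appear to even power.
Search a = 0, 1, 2, … for 3625 - a² a perfect square: first hit at a = 5: 3625 - 25 = 3600 = 60².
3625 = 5² + 60² = 25 + 3600 ✓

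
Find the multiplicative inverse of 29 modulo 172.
89

gcd(29, 172) = 1, so the inverse exists.
Extended Euclidean algorithm on (172, 29):
172 = 5 × 29 + 27  ⟹  27 = (1)·172 + (-5)·29
29 = 1 × 27 + 2  ⟹  2 = (-1)·172 + (6)·29
27 = 13 × 2 + 1  ⟹  1 = (14)·172 + (-83)·29
So (-83)·29 ≡ 1 (mod 172), i.e. 29^(-1) ≡ -83 ≡ 89 (mod 172).
Check: 29 × 89 = 2581 ≡ 1 (mod 172)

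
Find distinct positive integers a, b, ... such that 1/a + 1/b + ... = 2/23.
1/12 + 1/276

Greedy algorithm:
2/23: ceiling(23/2) = 12, use 1/12
1/276: ceiling(276/1) = 276, use 1/276
Result: 2/23 = 1/12 + 1/276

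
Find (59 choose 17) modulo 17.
3

Using Lucas' theorem:
Write n=59 and k=17 in base 17:
n in base 17: [3, 8]
k in base 17: [1, 0]
C(59,17) mod 17 = ∏ C(n_i, k_i) mod 17
Digit binomials (mod 17): C(3,1) = 3; C(8,0) = 1
Product: 3 × 1 = 3 ≡ 3 (mod 17)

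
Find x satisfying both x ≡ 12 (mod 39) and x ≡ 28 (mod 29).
753

Using Chinese Remainder Theorem:
M = 39 × 29 = 1131
M1 = 29, M2 = 39
y1 = 29^(-1) mod 39 = 35
y2 = 39^(-1) mod 29 = 3
x = (12×29×35 + 28×39×3) mod 1131 = 753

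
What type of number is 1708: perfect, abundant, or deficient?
abundant

Proper divisors of 1708: sum = 1 + 2 + 4 + 7 + 14 + 28 + 61 + 122 + 244 + 427 + 854 = 1764
Since 1764 > 1708, 1708 is abundant.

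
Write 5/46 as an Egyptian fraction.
1/10 + 1/115

Greedy algorithm:
5/46: ceiling(46/5) = 10, use 1/10
1/115: ceiling(115/1) = 115, use 1/115
Result: 5/46 = 1/10 + 1/115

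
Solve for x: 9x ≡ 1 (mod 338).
263

gcd(9, 338) = 1, so the inverse exists.
Extended Euclidean algorithm on (338, 9):
338 = 37 × 9 + 5  ⟹  5 = (1)·338 + (-37)·9
9 = 1 × 5 + 4  ⟹  4 = (-1)·338 + (38)·9
5 = 1 × 4 + 1  ⟹  1 = (2)·338 + (-75)·9
So (-75)·9 ≡ 1 (mod 338), i.e. 9^(-1) ≡ -75 ≡ 263 (mod 338).
Check: 9 × 263 = 2367 ≡ 1 (mod 338)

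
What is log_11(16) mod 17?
8

Baby-step giant-step with step n = ⌈√17⌉ = 5.
Baby steps 11^j mod 17 (j:value) for j=0..4: 0:1, 1:11, 2:2, 3:5, 4:4.
Giant-step multiplier: 11^(-5) ≡ 11^(16-5) = 11^11 ≡ 12 (mod 17).
Giant steps γ_i = 16·12^i mod 17: γ_0=16, γ_1=5 (in table at j=3).
x = i·n + j = 1·5 + 3 = 8.
Check: 11^8 ≡ 16 (mod 17).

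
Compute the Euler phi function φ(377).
336

377 = 13 × 29
φ(n) = n × ∏(1 - 1/p) for each prime p dividing n
φ(377) = 377 × (1 - 1/13) × (1 - 1/29) = 336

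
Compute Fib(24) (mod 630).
378

Matrix identity: Q^n = [[F_(n+1), F_n], [F_n, F_(n-1)]] with Q = [[1,1],[1,0]].
n = 24 = 11000₂. Square-and-multiply, entries mod 630:
Q^1 = [[1,1],[1,0]]
Q^3 = (Q^1)²·Q = [[3,2],[2,1]]
Q^6 = (Q^3)² = [[13,8],[8,5]]
Q^12 = (Q^6)² = [[233,144],[144,89]]
Q^24 = (Q^12)² = [[55,378],[378,307]]
F_24 mod 630 = Q^24[0][1] = 378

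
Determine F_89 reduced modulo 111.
85

Matrix identity: Q^n = [[F_(n+1), F_n], [F_n, F_(n-1)]] with Q = [[1,1],[1,0]].
n = 89 = 1011001₂. Square-and-multiply, entries mod 111:
Q^1 = [[1,1],[1,0]]
Q^2 = (Q^1)² = [[2,1],[1,1]]
Q^5 = (Q^2)²·Q = [[8,5],[5,3]]
Q^11 = (Q^5)²·Q = [[33,89],[89,55]]
Q^22 = (Q^11)² = [[19,62],[62,68]]
Q^44 = (Q^22)² = [[98,66],[66,32]]
Q^89 = (Q^44)²·Q = [[7,85],[85,33]]
F_89 mod 111 = Q^89[0][1] = 85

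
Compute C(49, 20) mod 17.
9

Using Lucas' theorem:
Write n=49 and k=20 in base 17:
n in base 17: [2, 15]
k in base 17: [1, 3]
C(49,20) mod 17 = ∏ C(n_i, k_i) mod 17
Digit binomials (mod 17): C(2,1) = 2; C(15,3) = 455 ≡ 13
Product: 2 × 13 = 26 ≡ 9 (mod 17)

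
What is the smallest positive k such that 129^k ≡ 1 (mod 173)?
172

173 is prime, so ord(129) divides φ(173) = 172.
Divisors of 172: 1, 2, 4, 43, 86, 172.
Repeated squaring: 129^1 ≡ 129, 129^2 ≡ 33, 129^4 ≡ 51, 129^8 ≡ 6, 129^16 ≡ 36, 129^32 ≡ 85, 129^64 ≡ 132, 129^128 ≡ 124 (mod 173).
Test 129^d mod 173 for each divisor d in increasing order:
129^1 ≡ 129
129^2 ≡ 33
129^4 ≡ 51
129^43 = 129^32·129^8·129^2·129^1 ≡ 93
129^86 = 129^64·129^16·129^4·129^2 ≡ 172
129^172 = 129^128·129^32·129^8·129^4 ≡ 1  ← first divisor giving 1
The order is 172.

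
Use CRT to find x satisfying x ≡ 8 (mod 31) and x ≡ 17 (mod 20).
597

Using Chinese Remainder Theorem:
M = 31 × 20 = 620
M1 = 20, M2 = 31
y1 = 20^(-1) mod 31 = 14
y2 = 31^(-1) mod 20 = 11
x = (8×20×14 + 17×31×11) mod 620 = 597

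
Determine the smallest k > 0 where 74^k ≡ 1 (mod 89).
88

89 is prime, so ord(74) divides φ(89) = 88.
Divisors of 88: 1, 2, 4, 8, 11, 22, 44, 88.
Repeated squaring: 74^1 ≡ 74, 74^2 ≡ 47, 74^4 ≡ 73, 74^8 ≡ 78, 74^16 ≡ 32, 74^32 ≡ 45, 74^64 ≡ 67 (mod 89).
Test 74^d mod 89 for each divisor d in increasing order:
74^1 ≡ 74
74^2 ≡ 47
74^4 ≡ 73
74^8 ≡ 78
74^11 = 74^8·74^2·74^1 ≡ 12
74^22 = 74^16·74^4·74^2 ≡ 55
74^44 = 74^32·74^8·74^4 ≡ 88
74^88 = 74^64·74^16·74^8 ≡ 1  ← first divisor giving 1
The order is 88.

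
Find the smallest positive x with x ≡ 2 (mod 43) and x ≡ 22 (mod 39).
217

Using Chinese Remainder Theorem:
M = 43 × 39 = 1677
M1 = 39, M2 = 43
y1 = 39^(-1) mod 43 = 32
y2 = 43^(-1) mod 39 = 10
x = (2×39×32 + 22×43×10) mod 1677 = 217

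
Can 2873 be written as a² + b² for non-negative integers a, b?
8² + 53² (a=8, b=53)

Factorization: 2873 = 13^2 × 17
By Fermat: n is sum of two squares iff every prime p ≡ 3 (mod 4) appears to even power.
All primes ≡ 3 (mod 4) appear to even power.
Search a = 0, 1, 2, … for 2873 - a² a perfect square: first hit at a = 8: 2873 - 64 = 2809 = 53².
2873 = 8² + 53² = 64 + 2809 ✓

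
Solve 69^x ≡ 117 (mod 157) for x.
154

Baby-step giant-step with step n = ⌈√157⌉ = 13.
Baby steps 69^j mod 157 (j:value) for j=0..12: 0:1, 1:69, 2:51, 3:65, 4:89, 5:18, 6:143, 7:133, 8:71, 9:32, 10:10, 11:62, 12:39.
Giant-step multiplier: 69^(-13) ≡ 69^(156-13) = 69^143 ≡ 50 (mod 157).
Giant steps γ_i = 117·50^i mod 157: γ_0=117, γ_1=41, γ_2=9, γ_3=136, γ_4=49, γ_5=95, γ_6=40, γ_7=116, γ_8=148, γ_9=21, γ_10=108, γ_11=62 (in table at j=11).
x = i·n + j = 11·13 + 11 = 154.
Check: 69^154 ≡ 117 (mod 157).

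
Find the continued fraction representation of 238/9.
[26; 2, 4]

Euclidean algorithm steps:
238 = 26 × 9 + 4
9 = 2 × 4 + 1
4 = 4 × 1 + 0
Continued fraction: [26; 2, 4]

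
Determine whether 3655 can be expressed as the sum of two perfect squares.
Not possible

Factorization: 3655 = 5 × 17 × 43
By Fermat: n is sum of two squares iff every prime p ≡ 3 (mod 4) appears to even power.
Prime(s) ≡ 3 (mod 4) with odd exponent: [(43, 1)]
Therefore 3655 cannot be expressed as a² + b².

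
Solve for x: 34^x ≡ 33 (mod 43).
5

Baby-step giant-step with step n = ⌈√43⌉ = 7.
Baby steps 34^j mod 43 (j:value) for j=0..6: 0:1, 1:34, 2:38, 3:2, 4:25, 5:33, 6:4.
h = 33 is already in the table at j=5, so x = 5.
Check: 34^5 ≡ 33 (mod 43).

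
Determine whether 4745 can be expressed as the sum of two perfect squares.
11² + 68² (a=11, b=68)

Factorization: 4745 = 5 × 13 × 73
By Fermat: n is sum of two squares iff every prime p ≡ 3 (mod 4) appears to even power.
All primes ≡ 3 (mod 4) appear to even power.
Search a = 0, 1, 2, … for 4745 - a² a perfect square: first hit at a = 11: 4745 - 121 = 4624 = 68².
4745 = 11² + 68² = 121 + 4624 ✓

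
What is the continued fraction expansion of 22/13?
[1; 1, 2, 4]

Euclidean algorithm steps:
22 = 1 × 13 + 9
13 = 1 × 9 + 4
9 = 2 × 4 + 1
4 = 4 × 1 + 0
Continued fraction: [1; 1, 2, 4]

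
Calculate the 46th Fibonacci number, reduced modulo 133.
55

Matrix identity: Q^n = [[F_(n+1), F_n], [F_n, F_(n-1)]] with Q = [[1,1],[1,0]].
n = 46 = 101110₂. Square-and-multiply, entries mod 133:
Q^1 = [[1,1],[1,0]]
Q^2 = (Q^1)² = [[2,1],[1,1]]
Q^5 = (Q^2)²·Q = [[8,5],[5,3]]
Q^11 = (Q^5)²·Q = [[11,89],[89,55]]
Q^23 = (Q^11)²·Q = [[84,62],[62,22]]
Q^46 = (Q^23)² = [[127,55],[55,72]]
F_46 mod 133 = Q^46[0][1] = 55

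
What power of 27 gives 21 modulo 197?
45

Baby-step giant-step with step n = ⌈√197⌉ = 15.
Baby steps 27^j mod 197 (j:value) for j=0..14: 0:1, 1:27, 2:138, 3:180, 4:132, 5:18, 6:92, 7:120, 8:88, 9:12, 10:127, 11:80, 12:190, 13:8, 14:19.
Giant-step multiplier: 27^(-15) ≡ 27^(196-15) = 27^181 ≡ 149 (mod 197).
Giant steps γ_i = 21·149^i mod 197: γ_0=21, γ_1=174, γ_2=119, γ_3=1 (in table at j=0).
x = i·n + j = 3·15 + 0 = 45.
Check: 27^45 ≡ 21 (mod 197).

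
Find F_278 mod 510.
149

Matrix identity: Q^n = [[F_(n+1), F_n], [F_n, F_(n-1)]] with Q = [[1,1],[1,0]].
n = 278 = 100010110₂. Square-and-multiply, entries mod 510:
Q^1 = [[1,1],[1,0]]
Q^2 = (Q^1)² = [[2,1],[1,1]]
Q^4 = (Q^2)² = [[5,3],[3,2]]
Q^8 = (Q^4)² = [[34,21],[21,13]]
Q^17 = (Q^8)²·Q = [[34,67],[67,477]]
Q^34 = (Q^17)² = [[35,67],[67,478]]
Q^69 = (Q^34)²·Q = [[305,104],[104,201]]
Q^139 = (Q^69)²·Q = [[405,311],[311,94]]
Q^278 = (Q^139)² = [[136,149],[149,497]]
F_278 mod 510 = Q^278[0][1] = 149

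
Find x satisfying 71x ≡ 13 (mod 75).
x ≡ 53 (mod 75)

gcd(71, 75) = 1, which divides 13, so solutions exist.
Find 71^(-1) mod 75 by the extended Euclidean algorithm:
75 = 1 × 71 + 4  ⟹  4 = (1)·75 + (-1)·71
71 = 17 × 4 + 3  ⟹  3 = (-17)·75 + (18)·71
4 = 1 × 3 + 1  ⟹  1 = (18)·75 + (-19)·71
So (-19)·71 ≡ 1 (mod 75), i.e. 71^(-1) ≡ -19 ≡ 56 (mod 75).
x ≡ 56 × 13 = 728 ≡ 53 (mod 75).
Check: 71 × 53 = 3763 ≡ 13 (mod 75).
Unique solution: x ≡ 53 (mod 75)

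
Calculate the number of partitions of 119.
1653668665

p(n) counts ways to write n as a sum of positive integers (order ignored).
Euler's pentagonal recurrence: p(k) = p(k-1) + p(k-2) - p(k-5) - p(k-7) + p(k-12) + p(k-15) - ... (offsets j(3j∓1)/2, signs ++--, p(0)=1, p(<0)=0).
DP table for k = 0..118: p(0)=1, p(1)=1, p(2)=2, p(3)=3, p(4)=5, p(5)=7, p(6)=11, p(7)=15, p(8)=22, p(9)=30, p(10)=42, p(11)=56, p(12)=77, p(13)=101, p(14)=135, p(15)=176, p(16)=231, p(17)=297, p(18)=385, p(19)=490, p(20)=627, p(21)=792, p(22)=1002, p(23)=1255, p(24)=1575, p(25)=1958, p(26)=2436, p(27)=3010, p(28)=3718, p(29)=4565, p(30)=5604, p(31)=6842, p(32)=8349, p(33)=10143, p(34)=12310, p(35)=14883, p(36)=17977, p(37)=21637, p(38)=26015, p(39)=31185, p(40)=37338, p(41)=44583, p(42)=53174, p(43)=63261, p(44)=75175, p(45)=89134, p(46)=105558, p(47)=124754, p(48)=147273, p(49)=173525, p(50)=204226, p(51)=239943, p(52)=281589, p(53)=329931, p(54)=386155, p(55)=451276, p(56)=526823, p(57)=614154, p(58)=715220, p(59)=831820, p(60)=966467, p(61)=1121505, p(62)=1300156, p(63)=1505499, p(64)=1741630, p(65)=2012558, p(66)=2323520, p(67)=2679689, p(68)=3087735, p(69)=3554345, p(70)=4087968, p(71)=4697205, p(72)=5392783, p(73)=6185689, p(74)=7089500, p(75)=8118264, p(76)=9289091, p(77)=10619863, p(78)=12132164, p(79)=13848650, p(80)=15796476, p(81)=18004327, p(82)=20506255, p(83)=23338469, p(84)=26543660, p(85)=30167357, p(86)=34262962, p(87)=38887673, p(88)=44108109, p(89)=49995925, p(90)=56634173, p(91)=64112359, p(92)=72533807, p(93)=82010177, p(94)=92669720, p(95)=104651419, p(96)=118114304, p(97)=133230930, p(98)=150198136, p(99)=169229875, p(100)=190569292, p(101)=214481126, p(102)=241265379, p(103)=271248950, p(104)=304801365, p(105)=342325709, p(106)=384276336, p(107)=431149389, p(108)=483502844, p(109)=541946240, p(110)=607163746, p(111)=679903203, p(112)=761002156, p(113)=851376628, p(114)=952050665, p(115)=1064144451, p(116)=1188908248, p(117)=1327710076, p(118)=1482074143.
Final step: p(119) = p(118) + p(117) - p(114) - p(112) + p(107) + p(104) - p(97) - p(93) + p(84) + p(79) - p(68) - p(62) + p(49) + p(42) - p(27) - p(19) + p(2)
= 1482074143 + 1327710076 - 952050665 - 761002156 + 431149389 + 304801365 - 133230930 - 82010177 + 26543660 + 13848650 - 3087735 - 1300156 + 173525 + 53174 - 3010 - 490 + 2
= 1653668665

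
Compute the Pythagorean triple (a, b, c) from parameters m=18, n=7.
(275, 252, 373)

Euclid's formula: a = m² - n², b = 2mn, c = m² + n²
m = 18, n = 7
a = 18² - 7² = 324 - 49 = 275
b = 2 × 18 × 7 = 252
c = 18² + 7² = 324 + 49 = 373
Verification: 275² + 252² = 75625 + 63504 = 139129 = 373² ✓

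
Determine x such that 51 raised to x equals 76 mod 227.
48

Baby-step giant-step with step n = ⌈√227⌉ = 16.
Baby steps 51^j mod 227 (j:value) for j=0..15: 0:1, 1:51, 2:104, 3:83, 4:147, 5:6, 6:79, 7:170, 8:44, 9:201, 10:36, 11:20, 12:112, 13:37, 14:71, 15:216.
Giant-step multiplier: 51^(-16) ≡ 51^(226-16) = 51^210 ≡ 70 (mod 227).
Giant steps γ_i = 76·70^i mod 227: γ_0=76, γ_1=99, γ_2=120, γ_3=1 (in table at j=0).
x = i·n + j = 3·16 + 0 = 48.
Check: 51^48 ≡ 76 (mod 227).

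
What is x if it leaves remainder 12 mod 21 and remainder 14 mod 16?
222

Using Chinese Remainder Theorem:
M = 21 × 16 = 336
M1 = 16, M2 = 21
y1 = 16^(-1) mod 21 = 4
y2 = 21^(-1) mod 16 = 13
x = (12×16×4 + 14×21×13) mod 336 = 222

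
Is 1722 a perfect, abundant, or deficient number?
abundant

Proper divisors of 1722: sum = 1 + 2 + 3 + 6 + 7 + 14 + 21 + 41 + 42 + 82 + 123 + 246 + 287 + 574 + 861 = 2310
Since 2310 > 1722, 1722 is abundant.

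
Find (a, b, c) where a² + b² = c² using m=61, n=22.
(3237, 2684, 4205)

Euclid's formula: a = m² - n², b = 2mn, c = m² + n²
m = 61, n = 22
a = 61² - 22² = 3721 - 484 = 3237
b = 2 × 61 × 22 = 2684
c = 61² + 22² = 3721 + 484 = 4205
Verification: 3237² + 2684² = 10478169 + 7203856 = 17682025 = 4205² ✓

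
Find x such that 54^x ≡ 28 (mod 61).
9

Baby-step giant-step with step n = ⌈√61⌉ = 8.
Baby steps 54^j mod 61 (j:value) for j=0..7: 0:1, 1:54, 2:49, 3:23, 4:22, 5:29, 6:41, 7:18.
Giant-step multiplier: 54^(-8) ≡ 54^(60-8) = 54^52 ≡ 15 (mod 61).
Giant steps γ_i = 28·15^i mod 61: γ_0=28, γ_1=54 (in table at j=1).
x = i·n + j = 1·8 + 1 = 9.
Check: 54^9 ≡ 28 (mod 61).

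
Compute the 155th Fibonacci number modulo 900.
845

Matrix identity: Q^n = [[F_(n+1), F_n], [F_n, F_(n-1)]] with Q = [[1,1],[1,0]].
n = 155 = 10011011₂. Square-and-multiply, entries mod 900:
Q^1 = [[1,1],[1,0]]
Q^2 = (Q^1)² = [[2,1],[1,1]]
Q^4 = (Q^2)² = [[5,3],[3,2]]
Q^9 = (Q^4)²·Q = [[55,34],[34,21]]
Q^19 = (Q^9)²·Q = [[465,581],[581,784]]
Q^38 = (Q^19)² = [[286,269],[269,17]]
Q^77 = (Q^38)²·Q = [[764,257],[257,507]]
Q^155 = (Q^77)²·Q = [[792,845],[845,847]]
F_155 mod 900 = Q^155[0][1] = 845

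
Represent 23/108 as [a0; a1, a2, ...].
[0; 4, 1, 2, 3, 2]

Euclidean algorithm steps:
23 = 0 × 108 + 23
108 = 4 × 23 + 16
23 = 1 × 16 + 7
16 = 2 × 7 + 2
7 = 3 × 2 + 1
2 = 2 × 1 + 0
Continued fraction: [0; 4, 1, 2, 3, 2]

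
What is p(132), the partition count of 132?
6620830889

p(n) counts ways to write n as a sum of positive integers (order ignored).
Euler's pentagonal recurrence: p(k) = p(k-1) + p(k-2) - p(k-5) - p(k-7) + p(k-12) + p(k-15) - ... (offsets j(3j∓1)/2, signs ++--, p(0)=1, p(<0)=0).
DP table for k = 0..131: p(0)=1, p(1)=1, p(2)=2, p(3)=3, p(4)=5, p(5)=7, p(6)=11, p(7)=15, p(8)=22, p(9)=30, p(10)=42, p(11)=56, p(12)=77, p(13)=101, p(14)=135, p(15)=176, p(16)=231, p(17)=297, p(18)=385, p(19)=490, p(20)=627, p(21)=792, p(22)=1002, p(23)=1255, p(24)=1575, p(25)=1958, p(26)=2436, p(27)=3010, p(28)=3718, p(29)=4565, p(30)=5604, p(31)=6842, p(32)=8349, p(33)=10143, p(34)=12310, p(35)=14883, p(36)=17977, p(37)=21637, p(38)=26015, p(39)=31185, p(40)=37338, p(41)=44583, p(42)=53174, p(43)=63261, p(44)=75175, p(45)=89134, p(46)=105558, p(47)=124754, p(48)=147273, p(49)=173525, p(50)=204226, p(51)=239943, p(52)=281589, p(53)=329931, p(54)=386155, p(55)=451276, p(56)=526823, p(57)=614154, p(58)=715220, p(59)=831820, p(60)=966467, p(61)=1121505, p(62)=1300156, p(63)=1505499, p(64)=1741630, p(65)=2012558, p(66)=2323520, p(67)=2679689, p(68)=3087735, p(69)=3554345, p(70)=4087968, p(71)=4697205, p(72)=5392783, p(73)=6185689, p(74)=7089500, p(75)=8118264, p(76)=9289091, p(77)=10619863, p(78)=12132164, p(79)=13848650, p(80)=15796476, p(81)=18004327, p(82)=20506255, p(83)=23338469, p(84)=26543660, p(85)=30167357, p(86)=34262962, p(87)=38887673, p(88)=44108109, p(89)=49995925, p(90)=56634173, p(91)=64112359, p(92)=72533807, p(93)=82010177, p(94)=92669720, p(95)=104651419, p(96)=118114304, p(97)=133230930, p(98)=150198136, p(99)=169229875, p(100)=190569292, p(101)=214481126, p(102)=241265379, p(103)=271248950, p(104)=304801365, p(105)=342325709, p(106)=384276336, p(107)=431149389, p(108)=483502844, p(109)=541946240, p(110)=607163746, p(111)=679903203, p(112)=761002156, p(113)=851376628, p(114)=952050665, p(115)=1064144451, p(116)=1188908248, p(117)=1327710076, p(118)=1482074143, p(119)=1653668665, p(120)=1844349560, p(121)=2056148051, p(122)=2291320912, p(123)=2552338241, p(124)=2841940500, p(125)=3163127352, p(126)=3519222692, p(127)=3913864295, p(128)=4351078600, p(129)=4835271870, p(130)=5371315400, p(131)=5964539504.
Final step: p(132) = p(131) + p(130) - p(127) - p(125) + p(120) + p(117) - p(110) - p(106) + p(97) + p(92) - p(81) - p(75) + p(62) + p(55) - p(40) - p(32) + p(15) + p(6)
= 5964539504 + 5371315400 - 3913864295 - 3163127352 + 1844349560 + 1327710076 - 607163746 - 384276336 + 133230930 + 72533807 - 18004327 - 8118264 + 1300156 + 451276 - 37338 - 8349 + 176 + 11
= 6620830889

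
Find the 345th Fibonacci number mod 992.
610

Matrix identity: Q^n = [[F_(n+1), F_n], [F_n, F_(n-1)]] with Q = [[1,1],[1,0]].
n = 345 = 101011001₂. Square-and-multiply, entries mod 992:
Q^1 = [[1,1],[1,0]]
Q^2 = (Q^1)² = [[2,1],[1,1]]
Q^5 = (Q^2)²·Q = [[8,5],[5,3]]
Q^10 = (Q^5)² = [[89,55],[55,34]]
Q^21 = (Q^10)²·Q = [[847,34],[34,813]]
Q^43 = (Q^21)²·Q = [[253,357],[357,888]]
Q^86 = (Q^43)² = [[2,617],[617,377]]
Q^172 = (Q^86)² = [[757,723],[723,34]]
Q^345 = (Q^172)²·Q = [[119,610],[610,501]]
F_345 mod 992 = Q^345[0][1] = 610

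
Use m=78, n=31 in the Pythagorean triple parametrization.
(5123, 4836, 7045)

Euclid's formula: a = m² - n², b = 2mn, c = m² + n²
m = 78, n = 31
a = 78² - 31² = 6084 - 961 = 5123
b = 2 × 78 × 31 = 4836
c = 78² + 31² = 6084 + 961 = 7045
Verification: 5123² + 4836² = 26245129 + 23386896 = 49632025 = 7045² ✓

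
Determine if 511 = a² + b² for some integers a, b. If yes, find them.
Not possible

Factorization: 511 = 7 × 73
By Fermat: n is sum of two squares iff every prime p ≡ 3 (mod 4) appears to even power.
Prime(s) ≡ 3 (mod 4) with odd exponent: [(7, 1)]
Therefore 511 cannot be expressed as a² + b².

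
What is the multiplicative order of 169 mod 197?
98

197 is prime, so ord(169) divides φ(197) = 196.
Divisors of 196: 1, 2, 4, 7, 14, 28, 49, 98, 196.
Repeated squaring: 169^1 ≡ 169, 169^2 ≡ 193, 169^4 ≡ 16, 169^8 ≡ 59, 169^16 ≡ 132, 169^32 ≡ 88, 169^64 ≡ 61, 169^128 ≡ 175 (mod 197).
Test 169^d mod 197 for each divisor d in increasing order:
169^1 ≡ 169
169^2 ≡ 193
169^4 ≡ 16
169^7 = 169^4·169^2·169^1 ≡ 19
169^14 = 169^8·169^4·169^2 ≡ 164
169^28 = 169^16·169^8·169^4 ≡ 104
169^49 = 169^32·169^16·169^1 ≡ 196
169^98 = 169^64·169^32·169^2 ≡ 1  ← first divisor giving 1
The order is 98.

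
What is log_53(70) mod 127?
32

Baby-step giant-step with step n = ⌈√127⌉ = 12.
Baby steps 53^j mod 127 (j:value) for j=0..11: 0:1, 1:53, 2:15, 3:33, 4:98, 5:114, 6:73, 7:59, 8:79, 9:123, 10:42, 11:67.
Giant-step multiplier: 53^(-12) ≡ 53^(126-12) = 53^114 ≡ 76 (mod 127).
Giant steps γ_i = 70·76^i mod 127: γ_0=70, γ_1=113, γ_2=79 (in table at j=8).
x = i·n + j = 2·12 + 8 = 32.
Check: 53^32 ≡ 70 (mod 127).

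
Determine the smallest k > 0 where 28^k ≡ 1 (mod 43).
42

43 is prime, so ord(28) divides φ(43) = 42.
Divisors of 42: 1, 2, 3, 6, 7, 14, 21, 42.
Repeated squaring: 28^1 ≡ 28, 28^2 ≡ 10, 28^4 ≡ 14, 28^8 ≡ 24, 28^16 ≡ 17, 28^32 ≡ 31 (mod 43).
Test 28^d mod 43 for each divisor d in increasing order:
28^1 ≡ 28
28^2 ≡ 10
28^3 = 28^2·28^1 ≡ 22
28^6 = 28^4·28^2 ≡ 11
28^7 = 28^4·28^2·28^1 ≡ 7
28^14 = 28^8·28^4·28^2 ≡ 6
28^21 = 28^16·28^4·28^1 ≡ 42
28^42 = 28^32·28^8·28^2 ≡ 1  ← first divisor giving 1
The order is 42.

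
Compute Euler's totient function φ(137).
136

137 = 137
φ(n) = n × ∏(1 - 1/p) for each prime p dividing n
φ(137) = 137 × (1 - 1/137) = 136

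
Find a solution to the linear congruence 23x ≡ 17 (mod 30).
x ≡ 19 (mod 30)

gcd(23, 30) = 1, which divides 17, so solutions exist.
Find 23^(-1) mod 30 by the extended Euclidean algorithm:
30 = 1 × 23 + 7  ⟹  7 = (1)·30 + (-1)·23
23 = 3 × 7 + 2  ⟹  2 = (-3)·30 + (4)·23
7 = 3 × 2 + 1  ⟹  1 = (10)·30 + (-13)·23
So (-13)·23 ≡ 1 (mod 30), i.e. 23^(-1) ≡ -13 ≡ 17 (mod 30).
x ≡ 17 × 17 = 289 ≡ 19 (mod 30).
Check: 23 × 19 = 437 ≡ 17 (mod 30).
Unique solution: x ≡ 19 (mod 30)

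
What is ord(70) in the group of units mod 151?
50

151 is prime, so ord(70) divides φ(151) = 150.
Divisors of 150: 1, 2, 3, 5, 6, 10, 15, 25, 30, 50, 75, 150.
Repeated squaring: 70^1 ≡ 70, 70^2 ≡ 68, 70^4 ≡ 94, 70^8 ≡ 78, 70^16 ≡ 44, 70^32 ≡ 124, 70^64 ≡ 125, 70^128 ≡ 72 (mod 151).
Test 70^d mod 151 for each divisor d in increasing order:
70^1 ≡ 70
70^2 ≡ 68
70^3 = 70^2·70^1 ≡ 79
70^5 = 70^4·70^1 ≡ 87
70^6 = 70^4·70^2 ≡ 50
70^10 = 70^8·70^2 ≡ 19
70^15 = 70^8·70^4·70^2·70^1 ≡ 143
70^25 = 70^16·70^8·70^1 ≡ 150
70^30 = 70^16·70^8·70^4·70^2 ≡ 64
70^50 = 70^32·70^16·70^2 ≡ 1  ← first divisor giving 1
The order is 50.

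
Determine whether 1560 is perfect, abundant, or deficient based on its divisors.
abundant

Proper divisors of 1560: sum = 1 + 2 + 3 + 4 + 5 + 6 + 8 + 10 + ... + 312 + 390 + 520 + 780 (31 divisors) = 3480
Since 3480 > 1560, 1560 is abundant.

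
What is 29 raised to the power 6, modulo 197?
142

Repeated squaring. Binary of 6 = 110.
29^1 ≡ 29 (mod 197); 29^2 ≡ 53 (mod 197); 29^4 ≡ 51 (mod 197)
29^6 = 29^2 × 29^4 ≡ 142 (mod 197)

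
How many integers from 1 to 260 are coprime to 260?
96

260 = 2^2 × 5 × 13
φ(n) = n × ∏(1 - 1/p) for each prime p dividing n
φ(260) = 260 × (1 - 1/2) × (1 - 1/5) × (1 - 1/13) = 96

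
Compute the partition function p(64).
1741630

p(n) counts ways to write n as a sum of positive integers (order ignored).
Euler's pentagonal recurrence: p(k) = p(k-1) + p(k-2) - p(k-5) - p(k-7) + p(k-12) + p(k-15) - ... (offsets j(3j∓1)/2, signs ++--, p(0)=1, p(<0)=0).
DP table for k = 0..63: p(0)=1, p(1)=1, p(2)=2, p(3)=3, p(4)=5, p(5)=7, p(6)=11, p(7)=15, p(8)=22, p(9)=30, p(10)=42, p(11)=56, p(12)=77, p(13)=101, p(14)=135, p(15)=176, p(16)=231, p(17)=297, p(18)=385, p(19)=490, p(20)=627, p(21)=792, p(22)=1002, p(23)=1255, p(24)=1575, p(25)=1958, p(26)=2436, p(27)=3010, p(28)=3718, p(29)=4565, p(30)=5604, p(31)=6842, p(32)=8349, p(33)=10143, p(34)=12310, p(35)=14883, p(36)=17977, p(37)=21637, p(38)=26015, p(39)=31185, p(40)=37338, p(41)=44583, p(42)=53174, p(43)=63261, p(44)=75175, p(45)=89134, p(46)=105558, p(47)=124754, p(48)=147273, p(49)=173525, p(50)=204226, p(51)=239943, p(52)=281589, p(53)=329931, p(54)=386155, p(55)=451276, p(56)=526823, p(57)=614154, p(58)=715220, p(59)=831820, p(60)=966467, p(61)=1121505, p(62)=1300156, p(63)=1505499.
Final step: p(64) = p(63) + p(62) - p(59) - p(57) + p(52) + p(49) - p(42) - p(38) + p(29) + p(24) - p(13) - p(7)
= 1505499 + 1300156 - 831820 - 614154 + 281589 + 173525 - 53174 - 26015 + 4565 + 1575 - 101 - 15
= 1741630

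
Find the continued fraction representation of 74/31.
[2; 2, 1, 1, 2, 2]

Euclidean algorithm steps:
74 = 2 × 31 + 12
31 = 2 × 12 + 7
12 = 1 × 7 + 5
7 = 1 × 5 + 2
5 = 2 × 2 + 1
2 = 2 × 1 + 0
Continued fraction: [2; 2, 1, 1, 2, 2]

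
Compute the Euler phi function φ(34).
16

34 = 2 × 17
φ(n) = n × ∏(1 - 1/p) for each prime p dividing n
φ(34) = 34 × (1 - 1/2) × (1 - 1/17) = 16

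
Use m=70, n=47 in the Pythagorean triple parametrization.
(2691, 6580, 7109)

Euclid's formula: a = m² - n², b = 2mn, c = m² + n²
m = 70, n = 47
a = 70² - 47² = 4900 - 2209 = 2691
b = 2 × 70 × 47 = 6580
c = 70² + 47² = 4900 + 2209 = 7109
Verification: 2691² + 6580² = 7241481 + 43296400 = 50537881 = 7109² ✓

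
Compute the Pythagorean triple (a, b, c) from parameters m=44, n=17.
(1647, 1496, 2225)

Euclid's formula: a = m² - n², b = 2mn, c = m² + n²
m = 44, n = 17
a = 44² - 17² = 1936 - 289 = 1647
b = 2 × 44 × 17 = 1496
c = 44² + 17² = 1936 + 289 = 2225
Verification: 1647² + 1496² = 2712609 + 2238016 = 4950625 = 2225² ✓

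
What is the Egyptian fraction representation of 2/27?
1/14 + 1/378

Greedy algorithm:
2/27: ceiling(27/2) = 14, use 1/14
1/378: ceiling(378/1) = 378, use 1/378
Result: 2/27 = 1/14 + 1/378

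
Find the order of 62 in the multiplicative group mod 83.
82

83 is prime, so ord(62) divides φ(83) = 82.
Divisors of 82: 1, 2, 41, 82.
Repeated squaring: 62^1 ≡ 62, 62^2 ≡ 26, 62^4 ≡ 12, 62^8 ≡ 61, 62^16 ≡ 69, 62^32 ≡ 30, 62^64 ≡ 70 (mod 83).
Test 62^d mod 83 for each divisor d in increasing order:
62^1 ≡ 62
62^2 ≡ 26
62^41 = 62^32·62^8·62^1 ≡ 82
62^82 = 62^64·62^16·62^2 ≡ 1  ← first divisor giving 1
The order is 82.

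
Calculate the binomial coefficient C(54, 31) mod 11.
5

Using Lucas' theorem:
Write n=54 and k=31 in base 11:
n in base 11: [4, 10]
k in base 11: [2, 9]
C(54,31) mod 11 = ∏ C(n_i, k_i) mod 11
Digit binomials (mod 11): C(4,2) = 6; C(10,9) = 10
Product: 6 × 10 = 60 ≡ 5 (mod 11)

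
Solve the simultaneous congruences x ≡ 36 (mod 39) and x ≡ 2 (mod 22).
816

Using Chinese Remainder Theorem:
M = 39 × 22 = 858
M1 = 22, M2 = 39
y1 = 22^(-1) mod 39 = 16
y2 = 39^(-1) mod 22 = 13
x = (36×22×16 + 2×39×13) mod 858 = 816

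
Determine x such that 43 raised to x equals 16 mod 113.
32

Baby-step giant-step with step n = ⌈√113⌉ = 11.
Baby steps 43^j mod 113 (j:value) for j=0..10: 0:1, 1:43, 2:41, 3:68, 4:99, 5:76, 6:104, 7:65, 8:83, 9:66, 10:13.
Giant-step multiplier: 43^(-11) ≡ 43^(112-11) = 43^101 ≡ 94 (mod 113).
Giant steps γ_i = 16·94^i mod 113: γ_0=16, γ_1=35, γ_2=13 (in table at j=10).
x = i·n + j = 2·11 + 10 = 32.
Check: 43^32 ≡ 16 (mod 113).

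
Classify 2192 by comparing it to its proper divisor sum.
deficient

Proper divisors of 2192: sum = 1 + 2 + 4 + 8 + 16 + 137 + 274 + 548 + 1096 = 2086
Since 2086 < 2192, 2192 is deficient.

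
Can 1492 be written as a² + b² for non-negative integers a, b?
14² + 36² (a=14, b=36)

Factorization: 1492 = 2^2 × 373
By Fermat: n is sum of two squares iff every prime p ≡ 3 (mod 4) appears to even power.
All primes ≡ 3 (mod 4) appear to even power.
Search a = 0, 1, 2, … for 1492 - a² a perfect square: first hit at a = 14: 1492 - 196 = 1296 = 36².
1492 = 14² + 36² = 196 + 1296 ✓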